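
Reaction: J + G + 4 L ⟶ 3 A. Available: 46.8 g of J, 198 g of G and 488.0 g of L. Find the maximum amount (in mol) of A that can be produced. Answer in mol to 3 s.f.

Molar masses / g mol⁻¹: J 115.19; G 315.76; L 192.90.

1.22 mol

n(J) = 46.80 / 115.19 = 0.4063 mol
n(G) = 198.0 / 315.76 = 0.6271 mol
n(L) = 488.0 / 192.90 = 2.530 mol
n/ν for J = 0.4063/1 = 0.4063
n/ν for G = 0.6271/1 = 0.6271
n/ν for L = 2.530/4 = 0.6325
Smallest n/ν is J → limiting reagent.
n(A) = (3/1) × 0.4063 = 1.219 mol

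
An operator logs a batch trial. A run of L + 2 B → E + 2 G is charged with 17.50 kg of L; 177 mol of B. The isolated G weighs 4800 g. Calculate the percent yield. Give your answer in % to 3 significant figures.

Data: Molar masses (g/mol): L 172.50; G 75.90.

n(L) = 17.50×1000 / 172.50 = 101.4 mol
n(B) = 177.0 mol
n/ν for L = 101.4/1 = 101.4
n/ν for B = 177.0/2 = 88.50
Smallest n/ν is B → limiting reagent.
theoretical n(G) = (2/2) × 177.0 = 177.0 mol → 13430 g
% yield = 4800 / 13430 × 100 = 35.74 %

35.7 %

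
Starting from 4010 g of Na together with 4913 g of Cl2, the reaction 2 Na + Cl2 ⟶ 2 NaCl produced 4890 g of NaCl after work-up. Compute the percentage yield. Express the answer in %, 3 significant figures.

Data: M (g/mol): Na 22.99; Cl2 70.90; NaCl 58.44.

60.4 %

n(Na) = 4010 / 22.99 = 174.4 mol
n(Cl2) = 4913 / 70.90 = 69.29 mol
n/ν for Na = 174.4/2 = 87.20
n/ν for Cl2 = 69.29/1 = 69.29
Smallest n/ν is Cl2 → limiting reagent.
theoretical n(NaCl) = (2/1) × 69.29 = 138.6 mol → 8100 g
% yield = 4890 / 8100 × 100 = 60.37 %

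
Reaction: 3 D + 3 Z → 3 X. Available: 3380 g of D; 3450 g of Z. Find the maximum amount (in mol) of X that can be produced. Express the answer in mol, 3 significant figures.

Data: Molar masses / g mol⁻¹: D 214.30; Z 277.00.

12.5 mol

n(D) = 3380 / 214.30 = 15.77 mol
n(Z) = 3450 / 277.00 = 12.45 mol
n/ν for D = 15.77/3 = 5.257
n/ν for Z = 12.45/3 = 4.150
Smallest n/ν is Z → limiting reagent.
n(X) = (3/3) × 12.45 = 12.45 mol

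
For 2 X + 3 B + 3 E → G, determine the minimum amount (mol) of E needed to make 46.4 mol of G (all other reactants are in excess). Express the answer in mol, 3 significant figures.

139 mol

n(G) = 46.40 mol
n(E) = (3/1) × 46.40 = 139.2 mol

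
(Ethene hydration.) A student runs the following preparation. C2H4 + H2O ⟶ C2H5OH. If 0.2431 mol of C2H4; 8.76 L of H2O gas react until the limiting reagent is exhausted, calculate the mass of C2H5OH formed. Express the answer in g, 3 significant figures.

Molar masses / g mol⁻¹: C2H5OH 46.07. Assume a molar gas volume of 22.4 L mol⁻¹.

11.2 g

n(C2H4) = 0.2431 mol
n(H2O) = 8.760 / 22.4 = 0.3911 mol
n/ν → C2H4: 0.2431, H2O: 0.3911; C2H4 is limiting.
n(C2H5OH) = (1/1) × 0.2431 = 0.2431 mol
mass = 0.2431 × 46.07 = 11.20 g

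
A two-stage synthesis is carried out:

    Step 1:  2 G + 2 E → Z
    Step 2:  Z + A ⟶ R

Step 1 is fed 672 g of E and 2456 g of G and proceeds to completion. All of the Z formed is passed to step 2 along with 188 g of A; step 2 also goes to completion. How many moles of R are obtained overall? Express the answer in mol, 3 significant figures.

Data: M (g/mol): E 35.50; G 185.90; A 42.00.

4.48 mol

Step 1:
n(E) = 672.0 / 35.50 = 18.93 mol
n(G) = 2456 / 185.90 = 13.21 mol
n/ν for E = 18.93/2 = 9.465
n/ν for G = 13.21/2 = 6.605
Smallest n/ν is G → limiting reagent.
n(Z) produced = (1/2) × 13.21 = 6.605 mol
Step 2:
n(Z) available = 6.605 mol
n(A) = 188.0 / 42.00 = 4.476 mol
n/ν for Z = 6.605/1 = 6.605
n/ν for A = 4.476/1 = 4.476
Smallest n/ν is A → limiting reagent.
n(R) = (1/1) × 4.476 = 4.476 mol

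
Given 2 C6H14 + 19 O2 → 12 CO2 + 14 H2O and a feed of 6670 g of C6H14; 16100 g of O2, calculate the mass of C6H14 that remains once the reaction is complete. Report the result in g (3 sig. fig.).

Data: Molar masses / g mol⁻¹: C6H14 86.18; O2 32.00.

n(C6H14) = 6670 / 86.18 = 77.40 mol
n(O2) = 16100 / 32.00 = 503.1 mol
n/ν for C6H14 = 77.40/2 = 38.70
n/ν for O2 = 503.1/19 = 26.48
Smallest n/ν is O2 → limiting reagent.
C6H14 consumed = (2/19) × 503.1 = 52.96 mol
C6H14 remaining = 77.40 − 52.96 = 24.44 mol
mass = 24.44 × 86.18 = 2106 g

2110 g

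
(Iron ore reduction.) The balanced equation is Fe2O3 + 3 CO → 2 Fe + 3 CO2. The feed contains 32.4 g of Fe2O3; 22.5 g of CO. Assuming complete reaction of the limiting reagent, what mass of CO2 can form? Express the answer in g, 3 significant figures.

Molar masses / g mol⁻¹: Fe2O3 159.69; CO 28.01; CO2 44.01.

n(Fe2O3) = 32.40 / 159.69 = 0.2029 mol
n(CO) = 22.50 / 28.01 = 0.8033 mol
n/ν → Fe2O3: 0.2029, CO: 0.2678; Fe2O3 is limiting.
n(CO2) = (3/1) × 0.2029 = 0.6087 mol
mass = 0.6087 × 44.01 = 26.79 g

26.8 g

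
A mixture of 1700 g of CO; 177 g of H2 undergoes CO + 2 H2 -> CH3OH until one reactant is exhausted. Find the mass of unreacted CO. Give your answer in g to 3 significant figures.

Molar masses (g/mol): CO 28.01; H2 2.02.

473 g

n(CO) = 1700 / 28.01 = 60.69 mol
n(H2) = 177.0 / 2.02 = 87.62 mol
n/ν for CO = 60.69/1 = 60.69
n/ν for H2 = 87.62/2 = 43.81
Smallest n/ν is H2 → limiting reagent.
CO consumed = (1/2) × 87.62 = 43.81 mol
CO remaining = 60.69 − 43.81 = 16.88 mol
mass = 16.88 × 28.01 = 472.8 g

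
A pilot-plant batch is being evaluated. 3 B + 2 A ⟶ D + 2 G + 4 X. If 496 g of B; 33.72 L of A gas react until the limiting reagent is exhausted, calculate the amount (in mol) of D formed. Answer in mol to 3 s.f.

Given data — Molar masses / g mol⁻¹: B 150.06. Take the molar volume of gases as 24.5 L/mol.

n(B) = 496.0 / 150.06 = 3.305 mol
n(A) = 33.72 / 24.5 = 1.376 mol
n/ν → B: 1.102, A: 0.6880; A is limiting.
n(D) = (1/2) × 1.376 = 0.6880 mol

0.688 mol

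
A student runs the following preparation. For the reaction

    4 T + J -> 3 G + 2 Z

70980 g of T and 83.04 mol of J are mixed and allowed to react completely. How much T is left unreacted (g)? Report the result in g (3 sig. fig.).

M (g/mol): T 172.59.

n(T) = 70980 / 172.59 = 411.3 mol
n(J) = 83.04 mol
n/ν for T = 411.3/4 = 102.8
n/ν for J = 83.04/1 = 83.04
Smallest n/ν is J → limiting reagent.
T consumed = (4/1) × 83.04 = 332.2 mol
T remaining = 411.3 − 332.2 = 79.10 mol
mass = 79.10 × 172.59 = 13650 g

13700 g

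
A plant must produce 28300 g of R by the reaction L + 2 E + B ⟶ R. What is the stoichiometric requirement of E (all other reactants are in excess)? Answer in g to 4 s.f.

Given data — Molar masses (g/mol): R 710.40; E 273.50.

n(R) = 28300 / 710.40 = 39.84 mol
n(E) = (2/1) × 39.84 = 79.68 mol
mass = 79.68 × 273.50 = 21790 g

21790 g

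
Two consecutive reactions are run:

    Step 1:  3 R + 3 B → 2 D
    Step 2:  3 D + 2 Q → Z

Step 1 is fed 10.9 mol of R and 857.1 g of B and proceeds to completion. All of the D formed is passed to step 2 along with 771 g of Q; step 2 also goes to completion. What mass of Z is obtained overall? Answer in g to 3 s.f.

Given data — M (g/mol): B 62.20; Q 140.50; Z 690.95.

1670 g

Step 1:
n(R) = 10.90 mol
n(B) = 857.1 / 62.20 = 13.78 mol
n/ν for R = 10.90/3 = 3.633
n/ν for B = 13.78/3 = 4.593
Smallest n/ν is R → limiting reagent.
n(D) produced = (2/3) × 10.90 = 7.267 mol
Step 2:
n(D) available = 7.267 mol
n(Q) = 771.0 / 140.50 = 5.488 mol
n/ν for D = 7.267/3 = 2.422
n/ν for Q = 5.488/2 = 2.744
Smallest n/ν is D → limiting reagent.
n(Z) = (1/3) × 7.267 = 2.422 mol
mass = 2.422 × 690.95 = 1673 g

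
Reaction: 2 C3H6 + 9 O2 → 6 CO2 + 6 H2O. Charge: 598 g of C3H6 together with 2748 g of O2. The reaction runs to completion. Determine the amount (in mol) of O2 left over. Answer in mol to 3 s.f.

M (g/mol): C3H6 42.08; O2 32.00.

n(C3H6) = 598.0 / 42.08 = 14.21 mol
n(O2) = 2748 / 32.00 = 85.88 mol
n/ν → C3H6: 7.105, O2: 9.542; C3H6 is limiting.
O2 consumed = (9/2) × 14.21 = 63.95 mol
O2 remaining = 85.88 − 63.95 = 21.93 mol

21.9 mol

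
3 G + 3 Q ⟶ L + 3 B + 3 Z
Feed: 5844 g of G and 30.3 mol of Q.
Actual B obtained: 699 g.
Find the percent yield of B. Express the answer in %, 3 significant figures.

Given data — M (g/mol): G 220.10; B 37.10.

71.0 %

n(G) = 5844 / 220.10 = 26.55 mol
n(Q) = 30.30 mol
n/ν → G: 8.850, Q: 10.10; G is limiting.
theoretical n(B) = (3/3) × 26.55 = 26.55 mol → 985.0 g
% yield = 699 / 985.0 × 100 = 70.96 %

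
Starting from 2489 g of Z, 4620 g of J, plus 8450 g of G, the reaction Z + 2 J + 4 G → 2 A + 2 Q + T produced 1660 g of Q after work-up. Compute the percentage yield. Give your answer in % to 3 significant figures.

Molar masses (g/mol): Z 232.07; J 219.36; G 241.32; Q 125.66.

75.5 %

n(Z) = 2489 / 232.07 = 10.73 mol
n(J) = 4620 / 219.36 = 21.06 mol
n(G) = 8450 / 241.32 = 35.02 mol
n/ν for Z = 10.73/1 = 10.73
n/ν for J = 21.06/2 = 10.53
n/ν for G = 35.02/4 = 8.755
Smallest n/ν is G → limiting reagent.
theoretical n(Q) = (2/4) × 35.02 = 17.51 mol → 2200 g
% yield = 1660 / 2200 × 100 = 75.45 %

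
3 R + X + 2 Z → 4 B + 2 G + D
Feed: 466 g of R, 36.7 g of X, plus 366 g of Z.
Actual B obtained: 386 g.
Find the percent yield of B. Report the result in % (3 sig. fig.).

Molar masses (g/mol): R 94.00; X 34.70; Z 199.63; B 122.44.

86.0 %

n(R) = 466.0 / 94.00 = 4.957 mol
n(X) = 36.70 / 34.70 = 1.058 mol
n(Z) = 366.0 / 199.63 = 1.833 mol
n/ν for R = 4.957/3 = 1.652
n/ν for X = 1.058/1 = 1.058
n/ν for Z = 1.833/2 = 0.9165
Smallest n/ν is Z → limiting reagent.
theoretical n(B) = (4/2) × 1.833 = 3.666 mol → 448.9 g
% yield = 386 / 448.9 × 100 = 85.99 %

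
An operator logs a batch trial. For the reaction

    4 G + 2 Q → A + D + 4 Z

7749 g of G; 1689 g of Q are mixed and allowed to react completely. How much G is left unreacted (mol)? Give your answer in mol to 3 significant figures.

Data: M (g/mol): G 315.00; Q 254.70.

11.3 mol

n(G) = 7749 / 315.00 = 24.60 mol
n(Q) = 1689 / 254.70 = 6.631 mol
n/ν for G = 24.60/4 = 6.150
n/ν for Q = 6.631/2 = 3.316
Smallest n/ν is Q → limiting reagent.
G consumed = (4/2) × 6.631 = 13.26 mol
G remaining = 24.60 − 13.26 = 11.34 mol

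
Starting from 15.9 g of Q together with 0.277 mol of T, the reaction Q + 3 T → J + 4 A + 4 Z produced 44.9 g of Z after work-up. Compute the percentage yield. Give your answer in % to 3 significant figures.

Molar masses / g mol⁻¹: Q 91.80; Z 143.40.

n(Q) = 15.90 / 91.80 = 0.1732 mol
n(T) = 0.2770 mol
n/ν for Q = 0.1732/1 = 0.1732
n/ν for T = 0.2770/3 = 0.09233
Smallest n/ν is T → limiting reagent.
theoretical n(Z) = (4/3) × 0.2770 = 0.3693 mol → 52.96 g
% yield = 44.9 / 52.96 × 100 = 84.78 %

84.8 %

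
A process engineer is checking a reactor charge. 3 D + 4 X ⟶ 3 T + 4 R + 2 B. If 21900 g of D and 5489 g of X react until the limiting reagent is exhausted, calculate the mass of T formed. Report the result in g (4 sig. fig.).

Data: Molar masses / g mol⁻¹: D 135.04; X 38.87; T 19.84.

2101 g

n(D) = 21900 / 135.04 = 162.2 mol
n(X) = 5489 / 38.87 = 141.2 mol
n/ν for D = 162.2/3 = 54.07
n/ν for X = 141.2/4 = 35.30
Smallest n/ν is X → limiting reagent.
n(T) = (3/4) × 141.2 = 105.9 mol
mass = 105.9 × 19.84 = 2101 g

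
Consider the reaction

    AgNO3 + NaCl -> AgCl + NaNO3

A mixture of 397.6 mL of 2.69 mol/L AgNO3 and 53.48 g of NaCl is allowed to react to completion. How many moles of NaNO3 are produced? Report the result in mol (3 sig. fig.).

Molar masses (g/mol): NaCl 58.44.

n(AgNO3) = 2.69 × 397.6/1000 = 1.070 mol
n(NaCl) = 53.48 / 58.44 = 0.9151 mol
n/ν → AgNO3: 1.070, NaCl: 0.9151; NaCl is limiting.
n(NaNO3) = (1/1) × 0.9151 = 0.9151 mol

0.915 mol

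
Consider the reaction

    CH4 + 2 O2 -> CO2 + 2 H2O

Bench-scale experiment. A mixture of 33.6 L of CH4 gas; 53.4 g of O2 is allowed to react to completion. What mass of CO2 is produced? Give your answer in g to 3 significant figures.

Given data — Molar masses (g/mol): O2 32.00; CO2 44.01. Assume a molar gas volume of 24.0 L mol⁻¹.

n(CH4) = 33.60 / 24.0 = 1.400 mol
n(O2) = 53.40 / 32.00 = 1.669 mol
n/ν → CH4: 1.400, O2: 0.8345; O2 is limiting.
n(CO2) = (1/2) × 1.669 = 0.8345 mol
mass = 0.8345 × 44.01 = 36.73 g

36.7 g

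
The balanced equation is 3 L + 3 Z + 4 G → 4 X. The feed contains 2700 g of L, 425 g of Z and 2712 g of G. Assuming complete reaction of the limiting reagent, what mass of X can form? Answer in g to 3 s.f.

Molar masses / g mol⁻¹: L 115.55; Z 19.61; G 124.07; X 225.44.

4930 g

n(L) = 2700 / 115.55 = 23.37 mol
n(Z) = 425.0 / 19.61 = 21.67 mol
n(G) = 2712 / 124.07 = 21.86 mol
n/ν for L = 23.37/3 = 7.790
n/ν for Z = 21.67/3 = 7.223
n/ν for G = 21.86/4 = 5.465
Smallest n/ν is G → limiting reagent.
n(X) = (4/4) × 21.86 = 21.86 mol
mass = 21.86 × 225.44 = 4928 g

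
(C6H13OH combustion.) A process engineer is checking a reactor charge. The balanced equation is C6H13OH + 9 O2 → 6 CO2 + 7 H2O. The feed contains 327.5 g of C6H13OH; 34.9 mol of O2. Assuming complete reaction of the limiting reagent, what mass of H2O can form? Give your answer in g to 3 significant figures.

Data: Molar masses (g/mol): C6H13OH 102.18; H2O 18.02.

n(C6H13OH) = 327.5 / 102.18 = 3.205 mol
n(O2) = 34.90 mol
n/ν for C6H13OH = 3.205/1 = 3.205
n/ν for O2 = 34.90/9 = 3.878
Smallest n/ν is C6H13OH → limiting reagent.
n(H2O) = (7/1) × 3.205 = 22.44 mol
mass = 22.44 × 18.02 = 404.4 g

404 g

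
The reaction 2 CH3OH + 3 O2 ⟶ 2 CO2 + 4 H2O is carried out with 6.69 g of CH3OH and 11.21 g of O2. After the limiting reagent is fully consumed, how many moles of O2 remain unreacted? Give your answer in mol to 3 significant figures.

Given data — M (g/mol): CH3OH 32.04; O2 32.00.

n(CH3OH) = 6.690 / 32.04 = 0.2088 mol
n(O2) = 11.21 / 32.00 = 0.3503 mol
n/ν for CH3OH = 0.2088/2 = 0.1044
n/ν for O2 = 0.3503/3 = 0.1168
Smallest n/ν is CH3OH → limiting reagent.
O2 consumed = (3/2) × 0.2088 = 0.3132 mol
O2 remaining = 0.3503 − 0.3132 = 0.03710 mol

0.0371 mol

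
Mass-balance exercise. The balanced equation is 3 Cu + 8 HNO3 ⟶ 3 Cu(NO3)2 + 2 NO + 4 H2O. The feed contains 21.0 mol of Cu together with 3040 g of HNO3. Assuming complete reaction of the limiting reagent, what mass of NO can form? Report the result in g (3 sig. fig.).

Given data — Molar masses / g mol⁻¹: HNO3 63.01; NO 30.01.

362 g

n(Cu) = 21.00 mol
n(HNO3) = 3040 / 63.01 = 48.25 mol
n/ν → Cu: 7.000, HNO3: 6.031; HNO3 is limiting.
n(NO) = (2/8) × 48.25 = 12.06 mol
mass = 12.06 × 30.01 = 361.9 g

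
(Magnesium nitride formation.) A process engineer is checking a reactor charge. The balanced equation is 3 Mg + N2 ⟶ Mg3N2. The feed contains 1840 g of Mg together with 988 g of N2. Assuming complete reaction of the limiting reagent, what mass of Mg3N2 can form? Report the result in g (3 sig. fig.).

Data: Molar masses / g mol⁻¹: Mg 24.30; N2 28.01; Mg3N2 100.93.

n(Mg) = 1840 / 24.30 = 75.72 mol
n(N2) = 988.0 / 28.01 = 35.27 mol
n/ν → Mg: 25.24, N2: 35.27; Mg is limiting.
n(Mg3N2) = (1/3) × 75.72 = 25.24 mol
mass = 25.24 × 100.93 = 2547 g

2550 g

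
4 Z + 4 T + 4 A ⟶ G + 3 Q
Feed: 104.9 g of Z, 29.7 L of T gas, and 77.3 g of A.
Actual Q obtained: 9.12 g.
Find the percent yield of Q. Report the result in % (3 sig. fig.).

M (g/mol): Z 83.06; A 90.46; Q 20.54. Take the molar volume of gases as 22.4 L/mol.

n(Z) = 104.9 / 83.06 = 1.263 mol
n(T) = 29.70 / 22.4 = 1.326 mol
n(A) = 77.30 / 90.46 = 0.8545 mol
n/ν for Z = 1.263/4 = 0.3158
n/ν for T = 1.326/4 = 0.3315
n/ν for A = 0.8545/4 = 0.2136
Smallest n/ν is A → limiting reagent.
theoretical n(Q) = (3/4) × 0.8545 = 0.6409 mol → 13.16 g
% yield = 9.12 / 13.16 × 100 = 69.30 %

69.3 %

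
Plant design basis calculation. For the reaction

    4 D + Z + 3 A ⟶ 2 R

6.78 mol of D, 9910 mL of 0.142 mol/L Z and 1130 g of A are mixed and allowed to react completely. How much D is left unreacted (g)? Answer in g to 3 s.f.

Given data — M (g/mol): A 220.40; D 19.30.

n(D) = 6.780 mol
n(Z) = 0.142 × 9910/1000 = 1.407 mol
n(A) = 1130 / 220.40 = 5.127 mol
n/ν for D = 6.780/4 = 1.695
n/ν for Z = 1.407/1 = 1.407
n/ν for A = 5.127/3 = 1.709
Smallest n/ν is Z → limiting reagent.
D consumed = (4/1) × 1.407 = 5.628 mol
D remaining = 6.780 − 5.628 = 1.152 mol
mass = 1.152 × 19.30 = 22.23 g

22.2 g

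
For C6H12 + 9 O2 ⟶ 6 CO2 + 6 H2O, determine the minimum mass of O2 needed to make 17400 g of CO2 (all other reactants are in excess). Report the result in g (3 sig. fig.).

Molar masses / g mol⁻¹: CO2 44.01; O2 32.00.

19000 g

n(CO2) = 17400 / 44.01 = 395.4 mol
n(O2) = (9/6) × 395.4 = 593.1 mol
mass = 593.1 × 32.00 = 18980 g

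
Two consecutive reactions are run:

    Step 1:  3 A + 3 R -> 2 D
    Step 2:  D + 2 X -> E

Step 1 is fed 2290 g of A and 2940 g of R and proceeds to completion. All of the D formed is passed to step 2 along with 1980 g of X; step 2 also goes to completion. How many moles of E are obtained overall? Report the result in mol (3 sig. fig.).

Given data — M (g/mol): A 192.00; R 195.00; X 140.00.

Step 1:
n(A) = 2290 / 192.00 = 11.93 mol
n(R) = 2940 / 195.00 = 15.08 mol
n/ν for A = 11.93/3 = 3.977
n/ν for R = 15.08/3 = 5.027
Smallest n/ν is A → limiting reagent.
n(D) produced = (2/3) × 11.93 = 7.953 mol
Step 2:
n(D) available = 7.953 mol
n(X) = 1980 / 140.00 = 14.14 mol
n/ν for D = 7.953/1 = 7.953
n/ν for X = 14.14/2 = 7.070
Smallest n/ν is X → limiting reagent.
n(E) = (1/2) × 14.14 = 7.070 mol

7.07 mol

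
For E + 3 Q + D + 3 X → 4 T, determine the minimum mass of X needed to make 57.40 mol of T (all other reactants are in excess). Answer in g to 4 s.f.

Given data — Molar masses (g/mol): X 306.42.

13190 g

n(T) = 57.40 mol
n(X) = (3/4) × 57.40 = 43.05 mol
mass = 43.05 × 306.42 = 13190 g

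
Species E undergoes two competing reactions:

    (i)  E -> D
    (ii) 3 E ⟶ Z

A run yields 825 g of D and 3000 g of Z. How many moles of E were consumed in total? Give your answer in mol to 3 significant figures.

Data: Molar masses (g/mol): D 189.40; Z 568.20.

n(D) = 825 / 189.40 = 4.356 mol
n(Z) = 3000 / 568.20 = 5.280 mol
n(E) via (i) = (1/1)×4.356 = 4.356 mol
n(E) via (ii) = (3/1)×5.280 = 15.84 mol
total n(E) = 4.356 + 15.84 = 20.20 mol

20.2 mol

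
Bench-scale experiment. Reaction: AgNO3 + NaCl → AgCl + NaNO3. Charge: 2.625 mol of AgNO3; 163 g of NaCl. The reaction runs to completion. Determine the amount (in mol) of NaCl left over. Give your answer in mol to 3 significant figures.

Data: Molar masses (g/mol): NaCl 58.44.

n(AgNO3) = 2.625 mol
n(NaCl) = 163.0 / 58.44 = 2.789 mol
n/ν for AgNO3 = 2.625/1 = 2.625
n/ν for NaCl = 2.789/1 = 2.789
Smallest n/ν is AgNO3 → limiting reagent.
NaCl consumed = (1/1) × 2.625 = 2.625 mol
NaCl remaining = 2.789 − 2.625 = 0.1640 mol

0.164 mol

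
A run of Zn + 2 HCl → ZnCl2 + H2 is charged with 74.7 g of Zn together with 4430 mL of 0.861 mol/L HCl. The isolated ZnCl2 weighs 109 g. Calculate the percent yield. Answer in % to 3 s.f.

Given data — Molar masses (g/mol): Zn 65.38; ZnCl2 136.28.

70.0 %

n(Zn) = 74.70 / 65.38 = 1.143 mol
n(HCl) = 0.861 × 4430/1000 = 3.814 mol
n/ν → Zn: 1.143, HCl: 1.907; Zn is limiting.
theoretical n(ZnCl2) = (1/1) × 1.143 = 1.143 mol → 155.8 g
% yield = 109 / 155.8 × 100 = 69.96 %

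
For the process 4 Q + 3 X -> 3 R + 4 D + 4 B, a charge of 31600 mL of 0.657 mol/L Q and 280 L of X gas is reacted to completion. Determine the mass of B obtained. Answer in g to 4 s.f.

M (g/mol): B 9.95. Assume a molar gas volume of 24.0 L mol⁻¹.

n(Q) = 0.657 × 31600/1000 = 20.76 mol
n(X) = 280.0 / 24.0 = 11.67 mol
n/ν → Q: 5.190, X: 3.890; X is limiting.
n(B) = (4/3) × 11.67 = 15.56 mol
mass = 15.56 × 9.95 = 154.8 g

154.8 g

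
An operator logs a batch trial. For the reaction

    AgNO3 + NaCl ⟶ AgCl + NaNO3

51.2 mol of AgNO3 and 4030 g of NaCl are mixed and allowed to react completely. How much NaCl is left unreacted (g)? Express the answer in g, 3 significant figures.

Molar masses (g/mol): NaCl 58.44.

n(AgNO3) = 51.20 mol
n(NaCl) = 4030 / 58.44 = 68.96 mol
n/ν for AgNO3 = 51.20/1 = 51.20
n/ν for NaCl = 68.96/1 = 68.96
Smallest n/ν is AgNO3 → limiting reagent.
NaCl consumed = (1/1) × 51.20 = 51.20 mol
NaCl remaining = 68.96 − 51.20 = 17.76 mol
mass = 17.76 × 58.44 = 1038 g

1040 g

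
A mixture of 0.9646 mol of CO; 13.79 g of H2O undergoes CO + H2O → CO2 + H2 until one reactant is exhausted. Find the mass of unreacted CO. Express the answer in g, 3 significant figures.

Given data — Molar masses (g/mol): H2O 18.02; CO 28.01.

n(CO) = 0.9646 mol
n(H2O) = 13.79 / 18.02 = 0.7653 mol
n/ν for CO = 0.9646/1 = 0.9646
n/ν for H2O = 0.7653/1 = 0.7653
Smallest n/ν is H2O → limiting reagent.
CO consumed = (1/1) × 0.7653 = 0.7653 mol
CO remaining = 0.9646 − 0.7653 = 0.1993 mol
mass = 0.1993 × 28.01 = 5.582 g

5.58 g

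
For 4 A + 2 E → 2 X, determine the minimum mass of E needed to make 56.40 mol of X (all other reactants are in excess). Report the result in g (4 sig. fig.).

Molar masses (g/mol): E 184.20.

10390 g

n(X) = 56.40 mol
n(E) = (2/2) × 56.40 = 56.40 mol
mass = 56.40 × 184.20 = 10390 g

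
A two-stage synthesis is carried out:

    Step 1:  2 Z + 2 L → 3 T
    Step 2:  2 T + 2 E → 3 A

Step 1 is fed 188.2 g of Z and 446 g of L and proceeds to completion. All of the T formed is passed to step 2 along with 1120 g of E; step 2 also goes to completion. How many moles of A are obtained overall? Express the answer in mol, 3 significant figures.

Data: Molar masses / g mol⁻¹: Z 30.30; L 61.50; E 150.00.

Step 1:
n(Z) = 188.2 / 30.30 = 6.211 mol
n(L) = 446.0 / 61.50 = 7.252 mol
n/ν for Z = 6.211/2 = 3.106
n/ν for L = 7.252/2 = 3.626
Smallest n/ν is Z → limiting reagent.
n(T) produced = (3/2) × 6.211 = 9.317 mol
Step 2:
n(T) available = 9.317 mol
n(E) = 1120 / 150.00 = 7.467 mol
n/ν for T = 9.317/2 = 4.659
n/ν for E = 7.467/2 = 3.734
Smallest n/ν is E → limiting reagent.
n(A) = (3/2) × 7.467 = 11.20 mol

11.2 mol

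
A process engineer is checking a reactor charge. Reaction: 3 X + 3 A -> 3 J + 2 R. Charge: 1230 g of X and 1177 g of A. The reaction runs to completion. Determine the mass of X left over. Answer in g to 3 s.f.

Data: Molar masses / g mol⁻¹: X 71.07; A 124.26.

n(X) = 1230 / 71.07 = 17.31 mol
n(A) = 1177 / 124.26 = 9.472 mol
n/ν → X: 5.770, A: 3.157; A is limiting.
X consumed = (3/3) × 9.472 = 9.472 mol
X remaining = 17.31 − 9.472 = 7.838 mol
mass = 7.838 × 71.07 = 557.0 g

557 g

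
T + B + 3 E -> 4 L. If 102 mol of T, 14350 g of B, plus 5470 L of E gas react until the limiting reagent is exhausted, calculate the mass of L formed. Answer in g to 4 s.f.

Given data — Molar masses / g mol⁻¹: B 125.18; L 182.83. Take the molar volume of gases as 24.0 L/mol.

n(T) = 102.0 mol
n(B) = 14350 / 125.18 = 114.6 mol
n(E) = 5470 / 24.0 = 227.9 mol
n/ν for T = 102.0/1 = 102.0
n/ν for B = 114.6/1 = 114.6
n/ν for E = 227.9/3 = 75.97
Smallest n/ν is E → limiting reagent.
n(L) = (4/3) × 227.9 = 303.9 mol
mass = 303.9 × 182.83 = 55560 g

55560 g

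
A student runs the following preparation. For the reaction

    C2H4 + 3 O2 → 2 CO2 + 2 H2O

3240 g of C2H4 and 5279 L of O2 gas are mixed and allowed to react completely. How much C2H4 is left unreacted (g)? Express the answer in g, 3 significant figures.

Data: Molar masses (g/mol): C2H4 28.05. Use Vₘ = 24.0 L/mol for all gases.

n(C2H4) = 3240 / 28.05 = 115.5 mol
n(O2) = 5279 / 24.0 = 220.0 mol
n/ν for C2H4 = 115.5/1 = 115.5
n/ν for O2 = 220.0/3 = 73.33
Smallest n/ν is O2 → limiting reagent.
C2H4 consumed = (1/3) × 220.0 = 73.33 mol
C2H4 remaining = 115.5 − 73.33 = 42.17 mol
mass = 42.17 × 28.05 = 1183 g

1180 g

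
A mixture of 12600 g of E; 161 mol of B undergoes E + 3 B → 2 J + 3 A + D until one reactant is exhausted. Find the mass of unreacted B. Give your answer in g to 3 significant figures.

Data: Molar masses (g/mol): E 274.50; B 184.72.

n(E) = 12600 / 274.50 = 45.90 mol
n(B) = 161.0 mol
n/ν for E = 45.90/1 = 45.90
n/ν for B = 161.0/3 = 53.67
Smallest n/ν is E → limiting reagent.
B consumed = (3/1) × 45.90 = 137.7 mol
B remaining = 161.0 − 137.7 = 23.30 mol
mass = 23.30 × 184.72 = 4304 g

4300 g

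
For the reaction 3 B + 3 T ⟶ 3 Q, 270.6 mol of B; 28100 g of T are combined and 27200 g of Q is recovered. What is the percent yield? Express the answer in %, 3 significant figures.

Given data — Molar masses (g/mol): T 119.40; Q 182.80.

n(B) = 270.6 mol
n(T) = 28100 / 119.40 = 235.3 mol
n/ν for B = 270.6/3 = 90.20
n/ν for T = 235.3/3 = 78.43
Smallest n/ν is T → limiting reagent.
theoretical n(Q) = (3/3) × 235.3 = 235.3 mol → 43010 g
% yield = 27200 / 43010 × 100 = 63.24 %

63.2 %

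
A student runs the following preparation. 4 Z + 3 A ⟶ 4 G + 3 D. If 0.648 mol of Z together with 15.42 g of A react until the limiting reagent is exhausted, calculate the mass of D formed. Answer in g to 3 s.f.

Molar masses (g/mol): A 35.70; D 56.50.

24.4 g

n(Z) = 0.6480 mol
n(A) = 15.42 / 35.70 = 0.4319 mol
n/ν for Z = 0.6480/4 = 0.1620
n/ν for A = 0.4319/3 = 0.1440
Smallest n/ν is A → limiting reagent.
n(D) = (3/3) × 0.4319 = 0.4319 mol
mass = 0.4319 × 56.50 = 24.40 g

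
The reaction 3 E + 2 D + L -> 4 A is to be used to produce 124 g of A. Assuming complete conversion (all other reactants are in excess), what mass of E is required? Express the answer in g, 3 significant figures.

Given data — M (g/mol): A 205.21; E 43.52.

n(A) = 124 / 205.21 = 0.6043 mol
n(E) = (3/4) × 0.6043 = 0.4532 mol
mass = 0.4532 × 43.52 = 19.72 g

19.7 g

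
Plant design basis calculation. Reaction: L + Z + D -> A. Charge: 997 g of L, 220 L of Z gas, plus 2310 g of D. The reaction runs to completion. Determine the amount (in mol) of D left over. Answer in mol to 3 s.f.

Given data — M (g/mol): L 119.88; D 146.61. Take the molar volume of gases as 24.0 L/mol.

n(L) = 997.0 / 119.88 = 8.317 mol
n(Z) = 220.0 / 24.0 = 9.167 mol
n(D) = 2310 / 146.61 = 15.76 mol
n/ν for L = 8.317/1 = 8.317
n/ν for Z = 9.167/1 = 9.167
n/ν for D = 15.76/1 = 15.76
Smallest n/ν is L → limiting reagent.
D consumed = (1/1) × 8.317 = 8.317 mol
D remaining = 15.76 − 8.317 = 7.443 mol

7.44 mol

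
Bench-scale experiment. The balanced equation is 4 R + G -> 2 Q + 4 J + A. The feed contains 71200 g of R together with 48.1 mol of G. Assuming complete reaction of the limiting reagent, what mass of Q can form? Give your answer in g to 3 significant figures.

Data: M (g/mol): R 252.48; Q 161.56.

15500 g

n(R) = 71200 / 252.48 = 282.0 mol
n(G) = 48.10 mol
n/ν for R = 282.0/4 = 70.50
n/ν for G = 48.10/1 = 48.10
Smallest n/ν is G → limiting reagent.
n(Q) = (2/1) × 48.10 = 96.20 mol
mass = 96.20 × 161.56 = 15540 g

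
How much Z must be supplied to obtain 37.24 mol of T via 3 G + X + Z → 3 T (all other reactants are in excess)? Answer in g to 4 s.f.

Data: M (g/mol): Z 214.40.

n(T) = 37.24 mol
n(Z) = (1/3) × 37.24 = 12.41 mol
mass = 12.41 × 214.40 = 2661 g

2661 g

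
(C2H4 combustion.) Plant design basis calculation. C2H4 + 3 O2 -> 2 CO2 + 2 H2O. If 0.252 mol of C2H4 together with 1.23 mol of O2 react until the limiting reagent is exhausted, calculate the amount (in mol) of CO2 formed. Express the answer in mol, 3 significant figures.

n(C2H4) = 0.2520 mol
n(O2) = 1.230 mol
n/ν for C2H4 = 0.2520/1 = 0.2520
n/ν for O2 = 1.230/3 = 0.4100
Smallest n/ν is C2H4 → limiting reagent.
n(CO2) = (2/1) × 0.2520 = 0.5040 mol

0.504 mol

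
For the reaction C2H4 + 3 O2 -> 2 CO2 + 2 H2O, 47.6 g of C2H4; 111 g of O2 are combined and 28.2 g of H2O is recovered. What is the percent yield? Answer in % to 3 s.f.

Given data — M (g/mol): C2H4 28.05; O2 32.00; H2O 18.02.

n(C2H4) = 47.60 / 28.05 = 1.697 mol
n(O2) = 111.0 / 32.00 = 3.469 mol
n/ν → C2H4: 1.697, O2: 1.156; O2 is limiting.
theoretical n(H2O) = (2/3) × 3.469 = 2.313 mol → 41.68 g
% yield = 28.2 / 41.68 × 100 = 67.66 %

67.7 %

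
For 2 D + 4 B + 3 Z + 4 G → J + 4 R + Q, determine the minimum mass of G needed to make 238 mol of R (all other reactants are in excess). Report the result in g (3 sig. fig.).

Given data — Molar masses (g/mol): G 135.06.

n(R) = 238.0 mol
n(G) = (4/4) × 238.0 = 238.0 mol
mass = 238.0 × 135.06 = 32140 g

32100 g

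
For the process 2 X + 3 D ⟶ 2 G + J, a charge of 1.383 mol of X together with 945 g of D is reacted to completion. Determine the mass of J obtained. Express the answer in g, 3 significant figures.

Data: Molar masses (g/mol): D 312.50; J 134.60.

93.1 g

n(X) = 1.383 mol
n(D) = 945.0 / 312.50 = 3.024 mol
n/ν → X: 0.6915, D: 1.008; X is limiting.
n(J) = (1/2) × 1.383 = 0.6915 mol
mass = 0.6915 × 134.60 = 93.08 g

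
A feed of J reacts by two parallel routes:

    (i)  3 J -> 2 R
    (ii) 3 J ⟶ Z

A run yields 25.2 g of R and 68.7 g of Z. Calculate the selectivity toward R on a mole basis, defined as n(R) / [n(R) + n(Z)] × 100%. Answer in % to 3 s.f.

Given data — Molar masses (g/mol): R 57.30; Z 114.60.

42.3 %

n(R) = 25.2 / 57.30 = 0.4398 mol
n(Z) = 68.7 / 114.60 = 0.5995 mol
selectivity = 0.4398/(0.4398+0.5995) × 100 = 42.32 %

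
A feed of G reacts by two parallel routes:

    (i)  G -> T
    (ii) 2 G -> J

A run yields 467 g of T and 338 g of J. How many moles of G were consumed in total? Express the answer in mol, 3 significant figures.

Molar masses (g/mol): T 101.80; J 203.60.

n(T) = 467 / 101.80 = 4.587 mol
n(J) = 338 / 203.60 = 1.660 mol
n(G) via (i) = (1/1)×4.587 = 4.587 mol
n(G) via (ii) = (2/1)×1.660 = 3.320 mol
total n(G) = 4.587 + 3.320 = 7.907 mol

7.91 mol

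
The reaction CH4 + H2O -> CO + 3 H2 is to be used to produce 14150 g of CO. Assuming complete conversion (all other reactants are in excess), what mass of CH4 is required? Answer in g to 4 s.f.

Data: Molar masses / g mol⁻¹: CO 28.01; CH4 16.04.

8103 g

n(CO) = 14150 / 28.01 = 505.2 mol
n(CH4) = (1/1) × 505.2 = 505.2 mol
mass = 505.2 × 16.04 = 8103 g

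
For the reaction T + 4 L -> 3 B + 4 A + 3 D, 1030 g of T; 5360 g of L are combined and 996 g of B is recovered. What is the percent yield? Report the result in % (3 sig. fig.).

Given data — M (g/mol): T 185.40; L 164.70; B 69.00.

86.6 %

n(T) = 1030 / 185.40 = 5.556 mol
n(L) = 5360 / 164.70 = 32.54 mol
n/ν for T = 5.556/1 = 5.556
n/ν for L = 32.54/4 = 8.135
Smallest n/ν is T → limiting reagent.
theoretical n(B) = (3/1) × 5.556 = 16.67 mol → 1150 g
% yield = 996 / 1150 × 100 = 86.61 %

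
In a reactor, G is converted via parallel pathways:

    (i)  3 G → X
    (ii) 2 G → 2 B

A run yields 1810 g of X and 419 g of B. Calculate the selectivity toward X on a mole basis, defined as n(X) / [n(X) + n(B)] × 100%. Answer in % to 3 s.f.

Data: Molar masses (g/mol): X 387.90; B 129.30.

n(X) = 1810 / 387.90 = 4.666 mol
n(B) = 419 / 129.30 = 3.241 mol
selectivity = 4.666/(4.666+3.241) × 100 = 59.01 %

59.0 %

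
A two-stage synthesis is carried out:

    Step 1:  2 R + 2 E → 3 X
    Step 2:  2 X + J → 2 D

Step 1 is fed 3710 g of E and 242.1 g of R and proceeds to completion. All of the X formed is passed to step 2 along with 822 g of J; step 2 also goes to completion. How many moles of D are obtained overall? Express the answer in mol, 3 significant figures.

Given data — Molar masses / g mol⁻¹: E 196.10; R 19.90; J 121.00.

13.6 mol

Step 1:
n(E) = 3710 / 196.10 = 18.92 mol
n(R) = 242.1 / 19.90 = 12.17 mol
n/ν for E = 18.92/2 = 9.460
n/ν for R = 12.17/2 = 6.085
Smallest n/ν is R → limiting reagent.
n(X) produced = (3/2) × 12.17 = 18.26 mol
Step 2:
n(X) available = 18.26 mol
n(J) = 822.0 / 121.00 = 6.793 mol
n/ν for X = 18.26/2 = 9.130
n/ν for J = 6.793/1 = 6.793
Smallest n/ν is J → limiting reagent.
n(D) = (2/1) × 6.793 = 13.59 mol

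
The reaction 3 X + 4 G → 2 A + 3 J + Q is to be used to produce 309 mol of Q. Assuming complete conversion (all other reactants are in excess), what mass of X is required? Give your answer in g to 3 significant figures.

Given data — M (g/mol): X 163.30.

n(Q) = 309.0 mol
n(X) = (3/1) × 309.0 = 927.0 mol
mass = 927.0 × 163.30 = 151400 g

151000 g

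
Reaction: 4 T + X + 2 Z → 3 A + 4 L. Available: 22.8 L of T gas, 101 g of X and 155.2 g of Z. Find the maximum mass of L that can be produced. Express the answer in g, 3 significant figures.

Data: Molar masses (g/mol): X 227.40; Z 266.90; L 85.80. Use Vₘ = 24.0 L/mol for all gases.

81.5 g

n(T) = 22.80 / 24.0 = 0.9500 mol
n(X) = 101.0 / 227.40 = 0.4442 mol
n(Z) = 155.2 / 266.90 = 0.5815 mol
n/ν for T = 0.9500/4 = 0.2375
n/ν for X = 0.4442/1 = 0.4442
n/ν for Z = 0.5815/2 = 0.2908
Smallest n/ν is T → limiting reagent.
n(L) = (4/4) × 0.9500 = 0.9500 mol
mass = 0.9500 × 85.80 = 81.51 g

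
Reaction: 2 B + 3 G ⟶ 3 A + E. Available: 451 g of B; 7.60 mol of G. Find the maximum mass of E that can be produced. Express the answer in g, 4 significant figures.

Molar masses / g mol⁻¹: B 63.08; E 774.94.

n(B) = 451.0 / 63.08 = 7.150 mol
n(G) = 7.600 mol
n/ν → B: 3.575, G: 2.533; G is limiting.
n(E) = (1/3) × 7.600 = 2.533 mol
mass = 2.533 × 774.94 = 1963 g

1963 g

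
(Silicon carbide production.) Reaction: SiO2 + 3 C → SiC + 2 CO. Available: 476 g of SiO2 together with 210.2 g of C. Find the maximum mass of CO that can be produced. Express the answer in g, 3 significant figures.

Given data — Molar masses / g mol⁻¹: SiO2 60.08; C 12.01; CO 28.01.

327 g

n(SiO2) = 476.0 / 60.08 = 7.923 mol
n(C) = 210.2 / 12.01 = 17.50 mol
n/ν → SiO2: 7.923, C: 5.833; C is limiting.
n(CO) = (2/3) × 17.50 = 11.67 mol
mass = 11.67 × 28.01 = 326.9 g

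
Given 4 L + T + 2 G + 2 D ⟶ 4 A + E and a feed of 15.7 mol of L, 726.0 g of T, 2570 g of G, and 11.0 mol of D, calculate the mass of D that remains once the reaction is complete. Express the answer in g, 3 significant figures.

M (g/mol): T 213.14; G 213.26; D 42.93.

n(L) = 15.70 mol
n(T) = 726.0 / 213.14 = 3.406 mol
n(G) = 2570 / 213.26 = 12.05 mol
n(D) = 11.00 mol
n/ν for L = 15.70/4 = 3.925
n/ν for T = 3.406/1 = 3.406
n/ν for G = 12.05/2 = 6.025
n/ν for D = 11.00/2 = 5.500
Smallest n/ν is T → limiting reagent.
D consumed = (2/1) × 3.406 = 6.812 mol
D remaining = 11.00 − 6.812 = 4.188 mol
mass = 4.188 × 42.93 = 179.8 g

180 g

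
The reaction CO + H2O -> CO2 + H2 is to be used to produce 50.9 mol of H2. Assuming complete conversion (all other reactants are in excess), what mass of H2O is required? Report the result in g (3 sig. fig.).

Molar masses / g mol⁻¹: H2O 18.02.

n(H2) = 50.90 mol
n(H2O) = (1/1) × 50.90 = 50.90 mol
mass = 50.90 × 18.02 = 917.2 g

917 g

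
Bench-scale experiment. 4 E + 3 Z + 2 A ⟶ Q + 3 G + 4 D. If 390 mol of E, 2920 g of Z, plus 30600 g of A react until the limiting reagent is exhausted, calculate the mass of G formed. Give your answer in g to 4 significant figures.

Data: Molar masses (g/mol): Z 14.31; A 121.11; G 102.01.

20820 g

n(E) = 390.0 mol
n(Z) = 2920 / 14.31 = 204.1 mol
n(A) = 30600 / 121.11 = 252.7 mol
n/ν for E = 390.0/4 = 97.50
n/ν for Z = 204.1/3 = 68.03
n/ν for A = 252.7/2 = 126.4
Smallest n/ν is Z → limiting reagent.
n(G) = (3/3) × 204.1 = 204.1 mol
mass = 204.1 × 102.01 = 20820 g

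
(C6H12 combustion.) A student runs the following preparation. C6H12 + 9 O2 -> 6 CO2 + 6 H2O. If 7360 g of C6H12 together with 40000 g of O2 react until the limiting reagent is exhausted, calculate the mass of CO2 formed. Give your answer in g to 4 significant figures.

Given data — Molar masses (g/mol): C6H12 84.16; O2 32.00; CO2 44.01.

23090 g

n(C6H12) = 7360 / 84.16 = 87.45 mol
n(O2) = 40000 / 32.00 = 1250 mol
n/ν for C6H12 = 87.45/1 = 87.45
n/ν for O2 = 1250/9 = 138.9
Smallest n/ν is C6H12 → limiting reagent.
n(CO2) = (6/1) × 87.45 = 524.7 mol
mass = 524.7 × 44.01 = 23090 g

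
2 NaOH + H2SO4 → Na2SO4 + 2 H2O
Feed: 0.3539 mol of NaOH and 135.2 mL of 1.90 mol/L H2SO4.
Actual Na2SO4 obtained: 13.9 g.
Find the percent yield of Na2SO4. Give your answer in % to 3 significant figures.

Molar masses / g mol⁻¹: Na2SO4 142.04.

n(NaOH) = 0.3539 mol
n(H2SO4) = 1.90 × 135.2/1000 = 0.2569 mol
n/ν for NaOH = 0.3539/2 = 0.1770
n/ν for H2SO4 = 0.2569/1 = 0.2569
Smallest n/ν is NaOH → limiting reagent.
theoretical n(Na2SO4) = (1/2) × 0.3539 = 0.1770 mol → 25.14 g
% yield = 13.9 / 25.14 × 100 = 55.29 %

55.3 %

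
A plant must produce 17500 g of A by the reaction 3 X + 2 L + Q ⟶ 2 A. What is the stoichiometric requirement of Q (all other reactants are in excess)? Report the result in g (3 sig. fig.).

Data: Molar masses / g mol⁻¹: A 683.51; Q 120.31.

n(A) = 17500 / 683.51 = 25.60 mol
n(Q) = (1/2) × 25.60 = 12.80 mol
mass = 12.80 × 120.31 = 1540 g

1540 g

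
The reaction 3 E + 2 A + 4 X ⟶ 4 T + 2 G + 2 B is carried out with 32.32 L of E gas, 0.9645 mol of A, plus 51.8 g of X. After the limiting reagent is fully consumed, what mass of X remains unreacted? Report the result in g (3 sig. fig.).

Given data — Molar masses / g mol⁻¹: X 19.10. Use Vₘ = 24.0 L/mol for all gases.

17.5 g

n(E) = 32.32 / 24.0 = 1.347 mol
n(A) = 0.9645 mol
n(X) = 51.80 / 19.10 = 2.712 mol
n/ν for E = 1.347/3 = 0.4490
n/ν for A = 0.9645/2 = 0.4823
n/ν for X = 2.712/4 = 0.6780
Smallest n/ν is E → limiting reagent.
X consumed = (4/3) × 1.347 = 1.796 mol
X remaining = 2.712 − 1.796 = 0.9160 mol
mass = 0.9160 × 19.10 = 17.50 g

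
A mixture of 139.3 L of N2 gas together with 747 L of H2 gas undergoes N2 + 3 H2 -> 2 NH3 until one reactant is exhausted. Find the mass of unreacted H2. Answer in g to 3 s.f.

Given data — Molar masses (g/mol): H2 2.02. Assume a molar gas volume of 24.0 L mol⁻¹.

27.7 g

n(N2) = 139.3 / 24.0 = 5.804 mol
n(H2) = 747.0 / 24.0 = 31.13 mol
n/ν for N2 = 5.804/1 = 5.804
n/ν for H2 = 31.13/3 = 10.38
Smallest n/ν is N2 → limiting reagent.
H2 consumed = (3/1) × 5.804 = 17.41 mol
H2 remaining = 31.13 − 17.41 = 13.72 mol
mass = 13.72 × 2.02 = 27.71 g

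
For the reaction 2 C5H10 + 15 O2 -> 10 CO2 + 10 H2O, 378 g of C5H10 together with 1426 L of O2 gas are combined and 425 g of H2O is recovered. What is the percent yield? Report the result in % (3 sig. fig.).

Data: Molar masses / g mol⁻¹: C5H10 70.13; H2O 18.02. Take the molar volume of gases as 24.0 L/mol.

87.5 %

n(C5H10) = 378.0 / 70.13 = 5.390 mol
n(O2) = 1426 / 24.0 = 59.42 mol
n/ν → C5H10: 2.695, O2: 3.961; C5H10 is limiting.
theoretical n(H2O) = (10/2) × 5.390 = 26.95 mol → 485.6 g
% yield = 425 / 485.6 × 100 = 87.52 %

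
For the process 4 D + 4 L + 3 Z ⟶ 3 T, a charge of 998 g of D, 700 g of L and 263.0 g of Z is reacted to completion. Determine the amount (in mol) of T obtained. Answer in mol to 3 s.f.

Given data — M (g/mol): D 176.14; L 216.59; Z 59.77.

n(D) = 998.0 / 176.14 = 5.666 mol
n(L) = 700.0 / 216.59 = 3.232 mol
n(Z) = 263.0 / 59.77 = 4.400 mol
n/ν for D = 5.666/4 = 1.417
n/ν for L = 3.232/4 = 0.8080
n/ν for Z = 4.400/3 = 1.467
Smallest n/ν is L → limiting reagent.
n(T) = (3/4) × 3.232 = 2.424 mol

2.42 mol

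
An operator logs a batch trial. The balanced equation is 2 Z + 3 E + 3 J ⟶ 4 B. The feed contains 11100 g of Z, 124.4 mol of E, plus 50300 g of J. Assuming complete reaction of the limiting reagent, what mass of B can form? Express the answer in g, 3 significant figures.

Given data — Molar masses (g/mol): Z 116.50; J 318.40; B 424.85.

70500 g

n(Z) = 11100 / 116.50 = 95.28 mol
n(E) = 124.4 mol
n(J) = 50300 / 318.40 = 158.0 mol
n/ν for Z = 95.28/2 = 47.64
n/ν for E = 124.4/3 = 41.47
n/ν for J = 158.0/3 = 52.67
Smallest n/ν is E → limiting reagent.
n(B) = (4/3) × 124.4 = 165.9 mol
mass = 165.9 × 424.85 = 70480 g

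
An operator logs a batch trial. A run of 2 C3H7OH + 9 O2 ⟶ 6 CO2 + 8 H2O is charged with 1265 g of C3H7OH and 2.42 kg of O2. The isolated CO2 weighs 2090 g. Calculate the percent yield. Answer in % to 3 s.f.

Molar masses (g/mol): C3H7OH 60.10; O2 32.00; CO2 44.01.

94.2 %

n(C3H7OH) = 1265 / 60.10 = 21.05 mol
n(O2) = 2.420×1000 / 32.00 = 75.63 mol
n/ν for C3H7OH = 21.05/2 = 10.53
n/ν for O2 = 75.63/9 = 8.403
Smallest n/ν is O2 → limiting reagent.
theoretical n(CO2) = (6/9) × 75.63 = 50.42 mol → 2219 g
% yield = 2090 / 2219 × 100 = 94.19 %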